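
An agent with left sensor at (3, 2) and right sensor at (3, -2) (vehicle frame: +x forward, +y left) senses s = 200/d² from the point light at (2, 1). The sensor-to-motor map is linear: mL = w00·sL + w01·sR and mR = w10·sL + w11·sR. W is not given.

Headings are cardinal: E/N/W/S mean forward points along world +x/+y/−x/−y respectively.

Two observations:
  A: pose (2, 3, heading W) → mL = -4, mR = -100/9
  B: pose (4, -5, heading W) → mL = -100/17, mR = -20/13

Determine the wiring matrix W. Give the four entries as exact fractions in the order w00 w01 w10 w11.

obs A: pose=(2,3,W) → sL=200/9, sR=8, mL=-4, mR=-100/9
obs B: pose=(4,-5,W) → sL=40/13, sR=200/17, mL=-100/17, mR=-20/13
sensor matrix S = [[200/9, 8], [40/13, 200/17]]; det S = 471040/1989
solve [mL_A; mL_B] = S·[w00; w01] and [mR_A; mR_B] = S·[w10; w11]:
  w00 = 0, w01 = -1/2, w10 = -1/2, w11 = 0

0 -1/2 -1/2 0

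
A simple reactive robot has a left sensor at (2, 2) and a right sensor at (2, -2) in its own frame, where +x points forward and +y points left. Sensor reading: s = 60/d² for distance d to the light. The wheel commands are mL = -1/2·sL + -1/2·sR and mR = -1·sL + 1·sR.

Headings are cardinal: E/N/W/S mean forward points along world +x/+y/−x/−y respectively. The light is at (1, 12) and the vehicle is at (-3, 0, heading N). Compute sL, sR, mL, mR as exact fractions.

15/34 15/26 -225/442 30/221

left sensor world pos  = (-5, 2); dL² = 136
right sensor world pos = (-1, 2); dR² = 104
sL = 60/136 = 15/34
sR = 60/104 = 15/26
mL = -1/2·sL + -1/2·sR = -225/442
mR = -1·sL + 1·sR = 30/221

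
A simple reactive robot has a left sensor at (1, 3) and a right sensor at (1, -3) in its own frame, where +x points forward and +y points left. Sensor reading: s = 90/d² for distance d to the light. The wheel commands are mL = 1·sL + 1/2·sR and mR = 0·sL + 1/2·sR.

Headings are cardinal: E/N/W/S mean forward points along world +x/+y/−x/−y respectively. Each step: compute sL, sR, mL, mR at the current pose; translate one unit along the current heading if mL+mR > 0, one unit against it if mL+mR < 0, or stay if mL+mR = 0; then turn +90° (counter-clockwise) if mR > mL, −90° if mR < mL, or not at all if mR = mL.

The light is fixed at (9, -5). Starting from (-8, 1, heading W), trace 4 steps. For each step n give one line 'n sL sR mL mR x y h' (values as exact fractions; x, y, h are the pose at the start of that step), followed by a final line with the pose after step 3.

n=0: pose=(-8,1,W); sL=10/37, sR=2/9; mL=127/333, mR=1/9; mL+mR=164/333 → advance +1; mR−mL=-10/37 → turn -1·90°
n=1: pose=(-9,1,N); sL=9/49, sR=45/137; mL=4671/13426, mR=45/274; mL+mR=3438/6713 → advance +1; mR−mL=-9/49 → turn -1·90°
n=2: pose=(-9,2,E); sL=90/389, sR=18/61; mL=8991/23729, mR=9/61; mL+mR=12492/23729 → advance +1; mR−mL=-90/389 → turn -1·90°
n=3: pose=(-8,2,S); sL=45/116, sR=45/218; mL=3105/6322, mR=45/436; mL+mR=7515/12644 → advance +1; mR−mL=-45/116 → turn -1·90°

0 10/37 2/9 127/333 1/9 -8 1 W
1 9/49 45/137 4671/13426 45/274 -9 1 N
2 90/389 18/61 8991/23729 9/61 -9 2 E
3 45/116 45/218 3105/6322 45/436 -8 2 S
final -8 1 W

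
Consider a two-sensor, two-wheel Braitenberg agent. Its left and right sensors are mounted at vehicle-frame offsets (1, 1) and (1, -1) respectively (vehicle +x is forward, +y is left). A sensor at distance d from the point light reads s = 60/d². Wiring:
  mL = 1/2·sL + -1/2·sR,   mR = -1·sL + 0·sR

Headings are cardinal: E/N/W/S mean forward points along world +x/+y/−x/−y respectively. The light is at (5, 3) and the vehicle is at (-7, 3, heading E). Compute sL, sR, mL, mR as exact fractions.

30/61 30/61 0 -30/61

left sensor world pos  = (-6, 4); dL² = 122
right sensor world pos = (-6, 2); dR² = 122
sL = 60/122 = 30/61
sR = 60/122 = 30/61
mL = 1/2·sL + -1/2·sR = 0
mR = -1·sL + 0·sR = -30/61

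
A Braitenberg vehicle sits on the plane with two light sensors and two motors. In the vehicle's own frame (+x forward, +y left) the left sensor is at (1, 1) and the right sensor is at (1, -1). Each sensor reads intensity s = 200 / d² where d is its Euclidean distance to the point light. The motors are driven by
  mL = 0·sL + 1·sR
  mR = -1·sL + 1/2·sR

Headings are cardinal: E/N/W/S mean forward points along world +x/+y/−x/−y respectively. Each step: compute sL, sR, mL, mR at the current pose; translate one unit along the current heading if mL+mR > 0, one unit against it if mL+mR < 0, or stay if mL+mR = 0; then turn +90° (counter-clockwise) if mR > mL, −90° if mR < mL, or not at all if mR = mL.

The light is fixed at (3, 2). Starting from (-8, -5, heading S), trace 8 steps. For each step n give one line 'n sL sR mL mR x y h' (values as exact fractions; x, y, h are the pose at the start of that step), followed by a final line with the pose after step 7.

n=0: pose=(-8,-5,S); sL=50/41, sR=25/26; mL=25/26, mR=-1575/2132; mL+mR=475/2132 → advance +1; mR−mL=-3625/2132 → turn -1·90°
n=1: pose=(-8,-6,W); sL=8/9, sR=200/193; mL=200/193, mR=-644/1737; mL+mR=1156/1737 → advance +1; mR−mL=-2444/1737 → turn -1·90°
n=2: pose=(-9,-6,N); sL=100/109, sR=20/17; mL=20/17, mR=-610/1853; mL+mR=1570/1853 → advance +1; mR−mL=-2790/1853 → turn -1·90°
n=3: pose=(-9,-5,E); sL=200/157, sR=40/37; mL=40/37, mR=-4260/5809; mL+mR=2020/5809 → advance +1; mR−mL=-10540/5809 → turn -1·90°
n=4: pose=(-8,-5,S); sL=50/41, sR=25/26; mL=25/26, mR=-1575/2132; mL+mR=475/2132 → advance +1; mR−mL=-3625/2132 → turn -1·90°
n=5: pose=(-8,-6,W); sL=8/9, sR=200/193; mL=200/193, mR=-644/1737; mL+mR=1156/1737 → advance +1; mR−mL=-2444/1737 → turn -1·90°
n=6: pose=(-9,-6,N); sL=100/109, sR=20/17; mL=20/17, mR=-610/1853; mL+mR=1570/1853 → advance +1; mR−mL=-2790/1853 → turn -1·90°
n=7: pose=(-9,-5,E); sL=200/157, sR=40/37; mL=40/37, mR=-4260/5809; mL+mR=2020/5809 → advance +1; mR−mL=-10540/5809 → turn -1·90°

0 50/41 25/26 25/26 -1575/2132 -8 -5 S
1 8/9 200/193 200/193 -644/1737 -8 -6 W
2 100/109 20/17 20/17 -610/1853 -9 -6 N
3 200/157 40/37 40/37 -4260/5809 -9 -5 E
4 50/41 25/26 25/26 -1575/2132 -8 -5 S
5 8/9 200/193 200/193 -644/1737 -8 -6 W
6 100/109 20/17 20/17 -610/1853 -9 -6 N
7 200/157 40/37 40/37 -4260/5809 -9 -5 E
final -8 -5 S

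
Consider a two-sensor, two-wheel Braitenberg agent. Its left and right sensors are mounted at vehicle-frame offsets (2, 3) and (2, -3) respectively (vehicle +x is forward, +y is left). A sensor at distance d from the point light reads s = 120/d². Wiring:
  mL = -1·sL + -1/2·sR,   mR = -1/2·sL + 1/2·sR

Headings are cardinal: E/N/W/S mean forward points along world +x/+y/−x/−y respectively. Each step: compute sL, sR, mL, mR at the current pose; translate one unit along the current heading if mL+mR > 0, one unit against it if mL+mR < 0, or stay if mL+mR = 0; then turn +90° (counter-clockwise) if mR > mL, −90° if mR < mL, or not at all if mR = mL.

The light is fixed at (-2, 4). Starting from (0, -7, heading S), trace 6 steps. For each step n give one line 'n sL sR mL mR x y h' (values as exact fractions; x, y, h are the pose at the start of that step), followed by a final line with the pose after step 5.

0 60/97 12/17 -1602/1649 72/1649 0 -7 S
1 24/13 24/37 -1044/481 -288/481 0 -6 E
2 30/17 3/2 -171/68 -9/68 -1 -6 N
3 120/197 24/13 -3924/2561 1584/2561 -1 -7 W
4 60/97 12/17 -1602/1649 72/1649 0 -7 S
5 24/13 24/37 -1044/481 -288/481 0 -6 E
final -1 -6 N

n=0: pose=(0,-7,S); sL=60/97, sR=12/17; mL=-1602/1649, mR=72/1649; mL+mR=-90/97 → advance -1; mR−mL=1674/1649 → turn +1·90°
n=1: pose=(0,-6,E); sL=24/13, sR=24/37; mL=-1044/481, mR=-288/481; mL+mR=-36/13 → advance -1; mR−mL=756/481 → turn +1·90°
n=2: pose=(-1,-6,N); sL=30/17, sR=3/2; mL=-171/68, mR=-9/68; mL+mR=-45/17 → advance -1; mR−mL=81/34 → turn +1·90°
n=3: pose=(-1,-7,W); sL=120/197, sR=24/13; mL=-3924/2561, mR=1584/2561; mL+mR=-180/197 → advance -1; mR−mL=5508/2561 → turn +1·90°
n=4: pose=(0,-7,S); sL=60/97, sR=12/17; mL=-1602/1649, mR=72/1649; mL+mR=-90/97 → advance -1; mR−mL=1674/1649 → turn +1·90°
n=5: pose=(0,-6,E); sL=24/13, sR=24/37; mL=-1044/481, mR=-288/481; mL+mR=-36/13 → advance -1; mR−mL=756/481 → turn +1·90°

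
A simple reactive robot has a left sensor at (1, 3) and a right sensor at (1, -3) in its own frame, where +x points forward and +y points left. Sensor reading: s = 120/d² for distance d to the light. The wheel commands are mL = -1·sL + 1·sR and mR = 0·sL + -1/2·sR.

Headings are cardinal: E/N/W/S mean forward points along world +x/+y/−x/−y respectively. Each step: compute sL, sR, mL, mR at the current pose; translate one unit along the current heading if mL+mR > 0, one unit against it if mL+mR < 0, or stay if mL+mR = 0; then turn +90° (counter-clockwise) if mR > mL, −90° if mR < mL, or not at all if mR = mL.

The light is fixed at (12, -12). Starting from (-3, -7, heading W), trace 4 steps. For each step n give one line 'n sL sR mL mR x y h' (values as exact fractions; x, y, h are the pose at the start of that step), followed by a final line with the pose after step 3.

0 6/13 3/8 -9/104 -3/16 -3 -7 W
1 24/65 120/157 4032/10205 -60/157 -2 -7 N
2 12/25 60/89 432/2225 -30/89 -2 -6 E
3 120/169 120/349 -21600/58981 -60/349 -3 -6 S
final -3 -5 E

n=0: pose=(-3,-7,W); sL=6/13, sR=3/8; mL=-9/104, mR=-3/16; mL+mR=-57/208 → advance -1; mR−mL=-21/208 → turn -1·90°
n=1: pose=(-2,-7,N); sL=24/65, sR=120/157; mL=4032/10205, mR=-60/157; mL+mR=132/10205 → advance +1; mR−mL=-7932/10205 → turn -1·90°
n=2: pose=(-2,-6,E); sL=12/25, sR=60/89; mL=432/2225, mR=-30/89; mL+mR=-318/2225 → advance -1; mR−mL=-1182/2225 → turn -1·90°
n=3: pose=(-3,-6,S); sL=120/169, sR=120/349; mL=-21600/58981, mR=-60/349; mL+mR=-31740/58981 → advance -1; mR−mL=11460/58981 → turn +1·90°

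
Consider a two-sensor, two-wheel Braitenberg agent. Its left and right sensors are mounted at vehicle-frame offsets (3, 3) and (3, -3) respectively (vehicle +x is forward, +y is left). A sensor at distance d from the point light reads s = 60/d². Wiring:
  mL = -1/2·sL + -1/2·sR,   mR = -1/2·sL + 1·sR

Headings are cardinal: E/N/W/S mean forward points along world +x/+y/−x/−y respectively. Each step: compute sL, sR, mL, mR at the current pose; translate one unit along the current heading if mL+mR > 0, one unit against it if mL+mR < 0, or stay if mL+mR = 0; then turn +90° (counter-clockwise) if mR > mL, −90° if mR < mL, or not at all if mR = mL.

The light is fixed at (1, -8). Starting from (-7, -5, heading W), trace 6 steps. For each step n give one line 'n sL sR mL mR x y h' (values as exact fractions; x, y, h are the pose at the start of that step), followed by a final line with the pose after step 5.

0 60/121 60/157 -8340/18997 2550/18997 -7 -5 W
1 15/4 3/5 -87/40 -51/40 -6 -5 S
2 12/13 60/17 -492/221 678/221 -6 -4 E
3 6/13 30/29 -282/377 303/377 -5 -4 N
4 12/17 12/29 -276/493 30/493 -5 -3 W
5 15/2 15/17 -285/68 -195/68 -4 -3 S
final -4 -2 E

n=0: pose=(-7,-5,W); sL=60/121, sR=60/157; mL=-8340/18997, mR=2550/18997; mL+mR=-5790/18997 → advance -1; mR−mL=90/157 → turn +1·90°
n=1: pose=(-6,-5,S); sL=15/4, sR=3/5; mL=-87/40, mR=-51/40; mL+mR=-69/20 → advance -1; mR−mL=9/10 → turn +1·90°
n=2: pose=(-6,-4,E); sL=12/13, sR=60/17; mL=-492/221, mR=678/221; mL+mR=186/221 → advance +1; mR−mL=90/17 → turn +1·90°
n=3: pose=(-5,-4,N); sL=6/13, sR=30/29; mL=-282/377, mR=303/377; mL+mR=21/377 → advance +1; mR−mL=45/29 → turn +1·90°
n=4: pose=(-5,-3,W); sL=12/17, sR=12/29; mL=-276/493, mR=30/493; mL+mR=-246/493 → advance -1; mR−mL=18/29 → turn +1·90°
n=5: pose=(-4,-3,S); sL=15/2, sR=15/17; mL=-285/68, mR=-195/68; mL+mR=-120/17 → advance -1; mR−mL=45/34 → turn +1·90°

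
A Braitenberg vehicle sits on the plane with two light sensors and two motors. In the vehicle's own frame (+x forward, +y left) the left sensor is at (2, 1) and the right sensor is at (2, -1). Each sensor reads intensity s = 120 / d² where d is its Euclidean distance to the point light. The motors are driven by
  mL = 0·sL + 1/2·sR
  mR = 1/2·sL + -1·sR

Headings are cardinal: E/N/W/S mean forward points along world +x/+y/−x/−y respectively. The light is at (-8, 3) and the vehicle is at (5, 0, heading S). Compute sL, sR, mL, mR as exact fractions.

120/221 120/169 60/169 -1260/2873

left sensor world pos  = (6, -2); dL² = 221
right sensor world pos = (4, -2); dR² = 169
sL = 120/221 = 120/221
sR = 120/169 = 120/169
mL = 0·sL + 1/2·sR = 60/169
mR = 1/2·sL + -1·sR = -1260/2873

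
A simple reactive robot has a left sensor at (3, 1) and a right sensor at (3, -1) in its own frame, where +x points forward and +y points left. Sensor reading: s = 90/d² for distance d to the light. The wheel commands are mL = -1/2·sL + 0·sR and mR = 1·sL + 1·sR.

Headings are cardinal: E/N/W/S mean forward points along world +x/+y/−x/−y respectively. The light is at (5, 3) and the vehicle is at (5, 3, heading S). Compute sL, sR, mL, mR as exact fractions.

9 9 -9/2 18

left sensor world pos  = (6, 0); dL² = 10
right sensor world pos = (4, 0); dR² = 10
sL = 90/10 = 9
sR = 90/10 = 9
mL = -1/2·sL + 0·sR = -9/2
mR = 1·sL + 1·sR = 18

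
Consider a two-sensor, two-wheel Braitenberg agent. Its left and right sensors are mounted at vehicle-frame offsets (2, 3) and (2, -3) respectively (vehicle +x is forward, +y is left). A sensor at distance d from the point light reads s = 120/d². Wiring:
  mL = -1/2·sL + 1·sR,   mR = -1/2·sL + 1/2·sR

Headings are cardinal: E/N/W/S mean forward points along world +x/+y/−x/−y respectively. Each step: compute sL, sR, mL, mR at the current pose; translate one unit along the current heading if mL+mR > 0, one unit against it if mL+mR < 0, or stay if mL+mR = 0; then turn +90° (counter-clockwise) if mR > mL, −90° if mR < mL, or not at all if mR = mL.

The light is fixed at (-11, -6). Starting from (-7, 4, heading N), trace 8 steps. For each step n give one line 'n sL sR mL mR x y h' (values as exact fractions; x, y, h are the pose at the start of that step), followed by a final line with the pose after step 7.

0 24/29 120/193 1164/5597 -576/5597 -7 4 N
1 15/29 6/5 273/290 99/290 -7 5 E
2 24/29 24/17 492/493 144/493 -6 5 S
3 60/29 60/89 -930/2581 -1800/2581 -6 4 W
4 40/51 8/15 12/85 -32/255 -5 4 N
5 6/13 15/16 147/208 99/416 -5 5 E
6 120/181 120/97 15900/17557 5040/17557 -4 5 S
7 60/37 60/97 -690/3589 -1800/3589 -4 4 W
final -3 4 N

n=0: pose=(-7,4,N); sL=24/29, sR=120/193; mL=1164/5597, mR=-576/5597; mL+mR=588/5597 → advance +1; mR−mL=-60/193 → turn -1·90°
n=1: pose=(-7,5,E); sL=15/29, sR=6/5; mL=273/290, mR=99/290; mL+mR=186/145 → advance +1; mR−mL=-3/5 → turn -1·90°
n=2: pose=(-6,5,S); sL=24/29, sR=24/17; mL=492/493, mR=144/493; mL+mR=636/493 → advance +1; mR−mL=-12/17 → turn -1·90°
n=3: pose=(-6,4,W); sL=60/29, sR=60/89; mL=-930/2581, mR=-1800/2581; mL+mR=-2730/2581 → advance -1; mR−mL=-30/89 → turn -1·90°
n=4: pose=(-5,4,N); sL=40/51, sR=8/15; mL=12/85, mR=-32/255; mL+mR=4/255 → advance +1; mR−mL=-4/15 → turn -1·90°
n=5: pose=(-5,5,E); sL=6/13, sR=15/16; mL=147/208, mR=99/416; mL+mR=393/416 → advance +1; mR−mL=-15/32 → turn -1·90°
n=6: pose=(-4,5,S); sL=120/181, sR=120/97; mL=15900/17557, mR=5040/17557; mL+mR=20940/17557 → advance +1; mR−mL=-60/97 → turn -1·90°
n=7: pose=(-4,4,W); sL=60/37, sR=60/97; mL=-690/3589, mR=-1800/3589; mL+mR=-2490/3589 → advance -1; mR−mL=-30/97 → turn -1·90°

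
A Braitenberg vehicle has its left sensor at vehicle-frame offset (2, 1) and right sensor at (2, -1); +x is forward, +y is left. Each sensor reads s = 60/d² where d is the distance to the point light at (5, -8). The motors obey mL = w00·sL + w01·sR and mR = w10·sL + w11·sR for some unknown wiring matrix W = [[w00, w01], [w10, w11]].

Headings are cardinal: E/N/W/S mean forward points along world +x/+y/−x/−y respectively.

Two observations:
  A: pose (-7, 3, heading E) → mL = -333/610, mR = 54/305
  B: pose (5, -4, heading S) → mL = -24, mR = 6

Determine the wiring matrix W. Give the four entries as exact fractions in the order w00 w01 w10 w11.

-1 -1 -1/2 1

obs A: pose=(-7,3,E) → sL=15/61, sR=3/10, mL=-333/610, mR=54/305
obs B: pose=(5,-4,S) → sL=12, sR=12, mL=-24, mR=6
sensor matrix S = [[15/61, 3/10], [12, 12]]; det S = -198/305
solve [mL_A; mL_B] = S·[w00; w01] and [mR_A; mR_B] = S·[w10; w11]:
  w00 = -1, w01 = -1, w10 = -1/2, w11 = 1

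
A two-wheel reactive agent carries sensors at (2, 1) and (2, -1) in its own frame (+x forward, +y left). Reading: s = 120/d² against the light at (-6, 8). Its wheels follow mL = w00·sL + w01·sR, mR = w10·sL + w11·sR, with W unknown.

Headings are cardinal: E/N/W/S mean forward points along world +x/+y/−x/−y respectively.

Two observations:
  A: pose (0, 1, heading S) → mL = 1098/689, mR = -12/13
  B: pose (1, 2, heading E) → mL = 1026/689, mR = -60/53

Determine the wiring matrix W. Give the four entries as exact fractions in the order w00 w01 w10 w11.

1/2 1 -1 0

obs A: pose=(0,1,S) → sL=12/13, sR=60/53, mL=1098/689, mR=-12/13
obs B: pose=(1,2,E) → sL=60/53, sR=12/13, mL=1026/689, mR=-60/53
sensor matrix S = [[12/13, 60/53], [60/53, 12/13]]; det S = -203904/474721
solve [mL_A; mL_B] = S·[w00; w01] and [mR_A; mR_B] = S·[w10; w11]:
  w00 = 1/2, w01 = 1, w10 = -1, w11 = 0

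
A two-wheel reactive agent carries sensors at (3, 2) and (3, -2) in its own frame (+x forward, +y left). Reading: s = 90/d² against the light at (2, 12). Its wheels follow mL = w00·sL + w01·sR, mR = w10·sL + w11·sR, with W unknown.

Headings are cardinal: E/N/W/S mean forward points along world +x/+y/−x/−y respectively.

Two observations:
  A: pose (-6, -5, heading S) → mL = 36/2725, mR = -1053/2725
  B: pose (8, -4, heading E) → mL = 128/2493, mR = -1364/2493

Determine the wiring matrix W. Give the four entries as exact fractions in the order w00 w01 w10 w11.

1/2 -1/2 -1 -1

obs A: pose=(-6,-5,S) → sL=45/218, sR=9/50, mL=36/2725, mR=-1053/2725
obs B: pose=(8,-4,E) → sL=90/277, sR=2/9, mL=128/2493, mR=-1364/2493
sensor matrix S = [[45/218, 9/50], [90/277, 2/9]]; det S = -1904/150965
solve [mL_A; mL_B] = S·[w00; w01] and [mR_A; mR_B] = S·[w10; w11]:
  w00 = 1/2, w01 = -1/2, w10 = -1, w11 = -1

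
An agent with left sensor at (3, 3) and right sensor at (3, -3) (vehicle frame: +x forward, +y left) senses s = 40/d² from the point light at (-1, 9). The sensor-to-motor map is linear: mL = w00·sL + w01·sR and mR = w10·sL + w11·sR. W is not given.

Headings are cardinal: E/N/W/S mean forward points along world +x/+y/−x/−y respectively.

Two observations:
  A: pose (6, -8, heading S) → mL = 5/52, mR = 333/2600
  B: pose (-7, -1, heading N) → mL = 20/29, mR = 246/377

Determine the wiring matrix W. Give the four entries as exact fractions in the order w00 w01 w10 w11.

0 1 1 1/2

obs A: pose=(6,-8,S) → sL=2/25, sR=5/52, mL=5/52, mR=333/2600
obs B: pose=(-7,-1,N) → sL=4/13, sR=20/29, mL=20/29, mR=246/377
sensor matrix S = [[2/25, 5/52], [4/13, 20/29]]; det S = 627/24505
solve [mL_A; mL_B] = S·[w00; w01] and [mR_A; mR_B] = S·[w10; w11]:
  w00 = 0, w01 = 1, w10 = 1, w11 = 1/2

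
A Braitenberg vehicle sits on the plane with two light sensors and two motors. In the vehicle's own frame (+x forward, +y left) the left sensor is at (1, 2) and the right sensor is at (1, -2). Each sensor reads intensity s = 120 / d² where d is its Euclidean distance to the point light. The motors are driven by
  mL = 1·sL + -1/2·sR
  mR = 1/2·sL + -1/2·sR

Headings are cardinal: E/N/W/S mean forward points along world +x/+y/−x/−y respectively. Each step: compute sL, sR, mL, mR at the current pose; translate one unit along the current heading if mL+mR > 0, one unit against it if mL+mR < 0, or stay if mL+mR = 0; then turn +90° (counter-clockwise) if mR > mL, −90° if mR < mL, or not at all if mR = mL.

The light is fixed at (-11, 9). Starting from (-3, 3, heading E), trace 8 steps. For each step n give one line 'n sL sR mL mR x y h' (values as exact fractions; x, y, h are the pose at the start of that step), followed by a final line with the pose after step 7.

0 120/97 24/29 2316/2813 576/2813 -3 3 E
1 12/17 60/49 78/833 -216/833 -2 3 S
2 120/113 120/73 1980/8249 -2400/8249 -2 4 W
3 3/2 3/4 9/8 3/8 -1 4 N
4 24/25 120/157 2268/3925 384/3925 -1 5 E
5 60/97 60/53 270/5141 -1320/5141 0 5 S
6 24/25 120/101 924/2525 -288/2525 0 6 W
7 30/17 30/37 855/629 300/629 -1 6 N
final -1 7 E

n=0: pose=(-3,3,E); sL=120/97, sR=24/29; mL=2316/2813, mR=576/2813; mL+mR=2892/2813 → advance +1; mR−mL=-60/97 → turn -1·90°
n=1: pose=(-2,3,S); sL=12/17, sR=60/49; mL=78/833, mR=-216/833; mL+mR=-138/833 → advance -1; mR−mL=-6/17 → turn -1·90°
n=2: pose=(-2,4,W); sL=120/113, sR=120/73; mL=1980/8249, mR=-2400/8249; mL+mR=-420/8249 → advance -1; mR−mL=-60/113 → turn -1·90°
n=3: pose=(-1,4,N); sL=3/2, sR=3/4; mL=9/8, mR=3/8; mL+mR=3/2 → advance +1; mR−mL=-3/4 → turn -1·90°
n=4: pose=(-1,5,E); sL=24/25, sR=120/157; mL=2268/3925, mR=384/3925; mL+mR=2652/3925 → advance +1; mR−mL=-12/25 → turn -1·90°
n=5: pose=(0,5,S); sL=60/97, sR=60/53; mL=270/5141, mR=-1320/5141; mL+mR=-1050/5141 → advance -1; mR−mL=-30/97 → turn -1·90°
n=6: pose=(0,6,W); sL=24/25, sR=120/101; mL=924/2525, mR=-288/2525; mL+mR=636/2525 → advance +1; mR−mL=-12/25 → turn -1·90°
n=7: pose=(-1,6,N); sL=30/17, sR=30/37; mL=855/629, mR=300/629; mL+mR=1155/629 → advance +1; mR−mL=-15/17 → turn -1·90°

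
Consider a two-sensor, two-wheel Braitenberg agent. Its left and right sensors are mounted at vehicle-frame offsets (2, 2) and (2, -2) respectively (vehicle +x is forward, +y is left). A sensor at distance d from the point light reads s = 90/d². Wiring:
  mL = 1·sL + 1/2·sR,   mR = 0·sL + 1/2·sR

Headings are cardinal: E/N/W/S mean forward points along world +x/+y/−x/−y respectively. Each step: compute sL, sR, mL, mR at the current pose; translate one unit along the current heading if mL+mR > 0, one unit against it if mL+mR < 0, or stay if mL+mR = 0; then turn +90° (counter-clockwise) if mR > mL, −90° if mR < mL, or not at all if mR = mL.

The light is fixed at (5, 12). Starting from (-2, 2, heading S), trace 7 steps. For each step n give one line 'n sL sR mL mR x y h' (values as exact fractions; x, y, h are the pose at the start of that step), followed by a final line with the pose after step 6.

n=0: pose=(-2,2,S); sL=90/169, sR=2/5; mL=619/845, mR=1/5; mL+mR=788/845 → advance +1; mR−mL=-90/169 → turn -1·90°
n=1: pose=(-2,1,W); sL=9/25, sR=5/9; mL=287/450, mR=5/18; mL+mR=206/225 → advance +1; mR−mL=-9/25 → turn -1·90°
n=2: pose=(-3,1,N); sL=90/181, sR=10/13; mL=2075/2353, mR=5/13; mL+mR=2980/2353 → advance +1; mR−mL=-90/181 → turn -1·90°
n=3: pose=(-3,2,E); sL=9/10, sR=1/2; mL=23/20, mR=1/4; mL+mR=7/5 → advance +1; mR−mL=-9/10 → turn -1·90°
n=4: pose=(-2,2,S); sL=90/169, sR=2/5; mL=619/845, mR=1/5; mL+mR=788/845 → advance +1; mR−mL=-90/169 → turn -1·90°
n=5: pose=(-2,1,W); sL=9/25, sR=5/9; mL=287/450, mR=5/18; mL+mR=206/225 → advance +1; mR−mL=-9/25 → turn -1·90°
n=6: pose=(-3,1,N); sL=90/181, sR=10/13; mL=2075/2353, mR=5/13; mL+mR=2980/2353 → advance +1; mR−mL=-90/181 → turn -1·90°

0 90/169 2/5 619/845 1/5 -2 2 S
1 9/25 5/9 287/450 5/18 -2 1 W
2 90/181 10/13 2075/2353 5/13 -3 1 N
3 9/10 1/2 23/20 1/4 -3 2 E
4 90/169 2/5 619/845 1/5 -2 2 S
5 9/25 5/9 287/450 5/18 -2 1 W
6 90/181 10/13 2075/2353 5/13 -3 1 N
final -3 2 E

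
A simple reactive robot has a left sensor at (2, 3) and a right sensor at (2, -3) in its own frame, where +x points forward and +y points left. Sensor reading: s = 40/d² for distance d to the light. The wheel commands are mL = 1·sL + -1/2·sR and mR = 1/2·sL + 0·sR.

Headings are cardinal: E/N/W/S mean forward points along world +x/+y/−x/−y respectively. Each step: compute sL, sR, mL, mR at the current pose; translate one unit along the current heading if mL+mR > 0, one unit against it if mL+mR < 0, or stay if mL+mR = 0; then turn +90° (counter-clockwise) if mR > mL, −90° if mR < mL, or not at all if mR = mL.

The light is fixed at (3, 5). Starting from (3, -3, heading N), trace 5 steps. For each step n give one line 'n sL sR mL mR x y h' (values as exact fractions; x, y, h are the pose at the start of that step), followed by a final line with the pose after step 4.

n=0: pose=(3,-3,N); sL=8/9, sR=8/9; mL=4/9, mR=4/9; mL+mR=8/9 → advance +1; mR−mL=0 → turn +0·90°
n=1: pose=(3,-2,N); sL=20/17, sR=20/17; mL=10/17, mR=10/17; mL+mR=20/17 → advance +1; mR−mL=0 → turn +0·90°
n=2: pose=(3,-1,N); sL=8/5, sR=8/5; mL=4/5, mR=4/5; mL+mR=8/5 → advance +1; mR−mL=0 → turn +0·90°
n=3: pose=(3,0,N); sL=20/9, sR=20/9; mL=10/9, mR=10/9; mL+mR=20/9 → advance +1; mR−mL=0 → turn +0·90°
n=4: pose=(3,1,N); sL=40/13, sR=40/13; mL=20/13, mR=20/13; mL+mR=40/13 → advance +1; mR−mL=0 → turn +0·90°

0 8/9 8/9 4/9 4/9 3 -3 N
1 20/17 20/17 10/17 10/17 3 -2 N
2 8/5 8/5 4/5 4/5 3 -1 N
3 20/9 20/9 10/9 10/9 3 0 N
4 40/13 40/13 20/13 20/13 3 1 N
final 3 2 N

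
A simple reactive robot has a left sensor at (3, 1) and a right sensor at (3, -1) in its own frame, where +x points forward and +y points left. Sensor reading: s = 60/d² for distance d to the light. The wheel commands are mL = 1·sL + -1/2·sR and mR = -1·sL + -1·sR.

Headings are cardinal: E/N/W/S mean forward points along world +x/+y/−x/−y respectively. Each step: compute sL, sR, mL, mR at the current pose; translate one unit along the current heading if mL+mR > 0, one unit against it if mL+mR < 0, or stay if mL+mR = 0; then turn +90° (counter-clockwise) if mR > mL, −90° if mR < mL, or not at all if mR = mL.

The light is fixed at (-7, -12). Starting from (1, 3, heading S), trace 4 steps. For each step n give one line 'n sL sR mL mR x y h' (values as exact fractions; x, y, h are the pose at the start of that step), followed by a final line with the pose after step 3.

0 4/15 60/193 322/2895 -1672/2895 1 3 S
1 6/25 30/157 567/3925 -1692/3925 1 4 W
2 12/85 60/461 2982/39185 -10632/39185 2 4 N
3 3/20 3/17 21/340 -111/340 2 3 E
final 1 3 S

n=0: pose=(1,3,S); sL=4/15, sR=60/193; mL=322/2895, mR=-1672/2895; mL+mR=-90/193 → advance -1; mR−mL=-1994/2895 → turn -1·90°
n=1: pose=(1,4,W); sL=6/25, sR=30/157; mL=567/3925, mR=-1692/3925; mL+mR=-45/157 → advance -1; mR−mL=-2259/3925 → turn -1·90°
n=2: pose=(2,4,N); sL=12/85, sR=60/461; mL=2982/39185, mR=-10632/39185; mL+mR=-90/461 → advance -1; mR−mL=-13614/39185 → turn -1·90°
n=3: pose=(2,3,E); sL=3/20, sR=3/17; mL=21/340, mR=-111/340; mL+mR=-9/34 → advance -1; mR−mL=-33/85 → turn -1·90°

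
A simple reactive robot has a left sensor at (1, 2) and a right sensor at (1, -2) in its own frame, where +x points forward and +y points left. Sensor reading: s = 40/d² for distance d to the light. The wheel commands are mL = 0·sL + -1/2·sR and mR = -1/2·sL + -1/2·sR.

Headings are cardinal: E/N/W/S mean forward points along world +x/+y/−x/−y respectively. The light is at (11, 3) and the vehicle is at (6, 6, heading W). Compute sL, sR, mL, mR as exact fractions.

left sensor world pos  = (5, 4); dL² = 37
right sensor world pos = (5, 8); dR² = 61
sL = 40/37 = 40/37
sR = 40/61 = 40/61
mL = 0·sL + -1/2·sR = -20/61
mR = -1/2·sL + -1/2·sR = -1960/2257

40/37 40/61 -20/61 -1960/2257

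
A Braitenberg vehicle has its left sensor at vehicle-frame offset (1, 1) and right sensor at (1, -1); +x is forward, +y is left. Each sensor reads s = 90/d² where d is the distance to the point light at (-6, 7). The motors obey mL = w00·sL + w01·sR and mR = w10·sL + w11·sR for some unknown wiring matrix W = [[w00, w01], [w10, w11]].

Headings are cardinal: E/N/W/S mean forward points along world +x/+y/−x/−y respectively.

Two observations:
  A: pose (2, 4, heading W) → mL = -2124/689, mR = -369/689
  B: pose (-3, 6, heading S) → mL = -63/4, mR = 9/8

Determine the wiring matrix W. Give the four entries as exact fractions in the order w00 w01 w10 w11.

-1 -1 -1 1/2

obs A: pose=(2,4,W) → sL=18/13, sR=90/53, mL=-2124/689, mR=-369/689
obs B: pose=(-3,6,S) → sL=9/2, sR=45/4, mL=-63/4, mR=9/8
sensor matrix S = [[18/13, 90/53], [9/2, 45/4]]; det S = 10935/1378
solve [mL_A; mL_B] = S·[w00; w01] and [mR_A; mR_B] = S·[w10; w11]:
  w00 = -1, w01 = -1, w10 = -1, w11 = 1/2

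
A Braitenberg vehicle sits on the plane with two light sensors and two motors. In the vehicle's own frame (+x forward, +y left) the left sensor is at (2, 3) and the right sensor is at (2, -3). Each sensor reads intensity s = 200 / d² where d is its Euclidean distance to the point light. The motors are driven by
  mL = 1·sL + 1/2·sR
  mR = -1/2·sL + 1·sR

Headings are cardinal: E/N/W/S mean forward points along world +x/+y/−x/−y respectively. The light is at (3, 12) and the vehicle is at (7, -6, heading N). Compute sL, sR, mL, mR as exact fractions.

200/257 40/61 17340/15677 4180/15677

left sensor world pos  = (4, -4); dL² = 257
right sensor world pos = (10, -4); dR² = 305
sL = 200/257 = 200/257
sR = 200/305 = 40/61
mL = 1·sL + 1/2·sR = 17340/15677
mR = -1/2·sL + 1·sR = 4180/15677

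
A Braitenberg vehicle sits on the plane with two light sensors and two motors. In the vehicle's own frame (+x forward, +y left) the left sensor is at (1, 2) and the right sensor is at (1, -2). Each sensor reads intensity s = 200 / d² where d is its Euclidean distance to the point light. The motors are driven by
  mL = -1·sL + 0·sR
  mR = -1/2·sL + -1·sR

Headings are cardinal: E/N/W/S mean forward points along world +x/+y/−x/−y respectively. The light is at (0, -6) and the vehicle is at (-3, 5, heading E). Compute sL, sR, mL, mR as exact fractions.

200/173 40/17 -200/173 -8620/2941

left sensor world pos  = (-2, 7); dL² = 173
right sensor world pos = (-2, 3); dR² = 85
sL = 200/173 = 200/173
sR = 200/85 = 40/17
mL = -1·sL + 0·sR = -200/173
mR = -1/2·sL + -1·sR = -8620/2941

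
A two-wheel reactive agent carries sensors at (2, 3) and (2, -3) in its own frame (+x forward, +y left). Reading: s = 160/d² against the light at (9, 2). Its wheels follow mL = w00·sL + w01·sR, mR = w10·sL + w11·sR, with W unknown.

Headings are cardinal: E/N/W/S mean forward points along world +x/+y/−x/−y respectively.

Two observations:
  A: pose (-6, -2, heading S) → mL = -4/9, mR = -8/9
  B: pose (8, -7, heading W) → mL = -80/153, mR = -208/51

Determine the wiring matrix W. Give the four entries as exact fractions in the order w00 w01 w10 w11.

obs A: pose=(-6,-2,S) → sL=8/9, sR=4/9, mL=-4/9, mR=-8/9
obs B: pose=(8,-7,W) → sL=160/153, sR=32/9, mL=-80/153, mR=-208/51
sensor matrix S = [[8/9, 4/9], [160/153, 32/9]]; det S = 3712/1377
solve [mL_A; mL_B] = S·[w00; w01] and [mR_A; mR_B] = S·[w10; w11]:
  w00 = -1/2, w01 = 0, w10 = -1/2, w11 = -1

-1/2 0 -1/2 -1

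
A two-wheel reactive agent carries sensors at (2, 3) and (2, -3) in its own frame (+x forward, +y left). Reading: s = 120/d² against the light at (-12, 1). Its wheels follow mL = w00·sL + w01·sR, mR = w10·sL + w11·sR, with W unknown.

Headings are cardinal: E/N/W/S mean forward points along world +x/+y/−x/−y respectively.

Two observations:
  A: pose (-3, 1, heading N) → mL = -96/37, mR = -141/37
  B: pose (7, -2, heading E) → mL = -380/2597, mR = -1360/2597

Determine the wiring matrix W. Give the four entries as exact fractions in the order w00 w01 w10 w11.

obs A: pose=(-3,1,N) → sL=3, sR=30/37, mL=-96/37, mR=-141/37
obs B: pose=(7,-2,E) → sL=40/147, sR=40/159, mL=-380/2597, mR=-1360/2597
sensor matrix S = [[3, 30/37], [40/147, 40/159]]; det S = 51320/96089
solve [mL_A; mL_B] = S·[w00; w01] and [mR_A; mR_B] = S·[w10; w11]:
  w00 = -1, w01 = 1/2, w10 = -1, w11 = -1

-1 1/2 -1 -1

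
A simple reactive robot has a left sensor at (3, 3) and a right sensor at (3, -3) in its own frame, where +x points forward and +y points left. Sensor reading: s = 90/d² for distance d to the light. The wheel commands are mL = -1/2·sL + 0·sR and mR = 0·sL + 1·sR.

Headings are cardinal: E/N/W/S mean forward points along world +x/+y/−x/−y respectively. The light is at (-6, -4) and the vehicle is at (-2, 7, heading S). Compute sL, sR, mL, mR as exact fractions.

90/113 18/13 -45/113 18/13

left sensor world pos  = (1, 4); dL² = 113
right sensor world pos = (-5, 4); dR² = 65
sL = 90/113 = 90/113
sR = 90/65 = 18/13
mL = -1/2·sL + 0·sR = -45/113
mR = 0·sL + 1·sR = 18/13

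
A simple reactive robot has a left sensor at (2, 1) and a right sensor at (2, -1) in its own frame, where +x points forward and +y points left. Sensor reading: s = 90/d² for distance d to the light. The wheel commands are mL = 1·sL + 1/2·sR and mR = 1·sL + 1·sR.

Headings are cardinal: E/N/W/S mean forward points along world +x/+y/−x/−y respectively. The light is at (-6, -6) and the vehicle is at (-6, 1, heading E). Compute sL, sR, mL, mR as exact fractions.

45/34 9/4 333/136 243/68

left sensor world pos  = (-4, 2); dL² = 68
right sensor world pos = (-4, 0); dR² = 40
sL = 90/68 = 45/34
sR = 90/40 = 9/4
mL = 1·sL + 1/2·sR = 333/136
mR = 1·sL + 1·sR = 243/68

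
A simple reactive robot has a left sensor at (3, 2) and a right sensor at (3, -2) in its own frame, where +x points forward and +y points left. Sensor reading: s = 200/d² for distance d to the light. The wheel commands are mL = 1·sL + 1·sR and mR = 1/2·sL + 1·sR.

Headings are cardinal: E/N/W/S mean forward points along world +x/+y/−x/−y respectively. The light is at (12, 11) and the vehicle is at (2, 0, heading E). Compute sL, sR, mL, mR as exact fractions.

20/13 100/109 3480/1417 2390/1417

left sensor world pos  = (5, 2); dL² = 130
right sensor world pos = (5, -2); dR² = 218
sL = 200/130 = 20/13
sR = 200/218 = 100/109
mL = 1·sL + 1·sR = 3480/1417
mR = 1/2·sL + 1·sR = 2390/1417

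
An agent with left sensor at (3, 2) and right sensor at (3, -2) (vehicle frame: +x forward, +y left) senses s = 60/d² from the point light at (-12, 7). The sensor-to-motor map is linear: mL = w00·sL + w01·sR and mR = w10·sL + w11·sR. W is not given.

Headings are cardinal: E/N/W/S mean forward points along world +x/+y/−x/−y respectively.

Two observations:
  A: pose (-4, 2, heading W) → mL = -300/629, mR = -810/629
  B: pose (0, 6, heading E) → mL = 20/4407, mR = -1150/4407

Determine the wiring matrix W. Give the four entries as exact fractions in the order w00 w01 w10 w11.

1/2 -1/2 -1/2 -1/2

obs A: pose=(-4,2,W) → sL=30/37, sR=30/17, mL=-300/629, mR=-810/629
obs B: pose=(0,6,E) → sL=30/113, sR=10/39, mL=20/4407, mR=-1150/4407
sensor matrix S = [[30/37, 30/17], [30/113, 10/39]]; det S = -240800/924001
solve [mL_A; mL_B] = S·[w00; w01] and [mR_A; mR_B] = S·[w10; w11]:
  w00 = 1/2, w01 = -1/2, w10 = -1/2, w11 = -1/2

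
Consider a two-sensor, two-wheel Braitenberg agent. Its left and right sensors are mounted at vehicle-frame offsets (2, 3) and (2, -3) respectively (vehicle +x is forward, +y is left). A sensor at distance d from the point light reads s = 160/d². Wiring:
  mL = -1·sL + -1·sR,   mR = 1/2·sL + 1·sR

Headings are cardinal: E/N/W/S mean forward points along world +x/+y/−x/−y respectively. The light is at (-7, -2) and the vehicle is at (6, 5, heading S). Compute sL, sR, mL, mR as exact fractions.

160/281 32/25 -12992/7025 10992/7025

left sensor world pos  = (9, 3); dL² = 281
right sensor world pos = (3, 3); dR² = 125
sL = 160/281 = 160/281
sR = 160/125 = 32/25
mL = -1·sL + -1·sR = -12992/7025
mR = 1/2·sL + 1·sR = 10992/7025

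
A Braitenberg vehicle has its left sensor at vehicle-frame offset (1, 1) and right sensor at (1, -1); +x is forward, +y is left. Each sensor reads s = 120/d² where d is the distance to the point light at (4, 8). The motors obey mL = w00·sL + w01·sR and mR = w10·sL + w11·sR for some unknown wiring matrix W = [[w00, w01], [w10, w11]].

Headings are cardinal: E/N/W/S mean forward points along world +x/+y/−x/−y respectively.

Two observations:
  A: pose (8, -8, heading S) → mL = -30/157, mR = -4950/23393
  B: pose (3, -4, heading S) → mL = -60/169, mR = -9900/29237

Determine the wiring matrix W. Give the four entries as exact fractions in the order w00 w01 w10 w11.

-1/2 0 1/2 -1

obs A: pose=(8,-8,S) → sL=60/157, sR=60/149, mL=-30/157, mR=-4950/23393
obs B: pose=(3,-4,S) → sL=120/169, sR=120/173, mL=-60/169, mR=-9900/29237
sensor matrix S = [[60/157, 60/149], [120/169, 120/173]]; det S = -14256000/683941141
solve [mL_A; mL_B] = S·[w00; w01] and [mR_A; mR_B] = S·[w10; w11]:
  w00 = -1/2, w01 = 0, w10 = 1/2, w11 = -1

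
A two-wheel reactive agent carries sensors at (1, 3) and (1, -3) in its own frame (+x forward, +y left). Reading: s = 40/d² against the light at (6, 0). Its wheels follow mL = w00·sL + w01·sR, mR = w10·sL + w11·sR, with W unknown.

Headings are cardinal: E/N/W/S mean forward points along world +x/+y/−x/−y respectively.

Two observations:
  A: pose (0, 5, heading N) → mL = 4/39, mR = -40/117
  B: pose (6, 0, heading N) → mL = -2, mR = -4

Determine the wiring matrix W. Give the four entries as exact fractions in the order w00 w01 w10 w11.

-1 1/2 -1 0

obs A: pose=(0,5,N) → sL=40/117, sR=8/9, mL=4/39, mR=-40/117
obs B: pose=(6,0,N) → sL=4, sR=4, mL=-2, mR=-4
sensor matrix S = [[40/117, 8/9], [4, 4]]; det S = -256/117
solve [mL_A; mL_B] = S·[w00; w01] and [mR_A; mR_B] = S·[w10; w11]:
  w00 = -1, w01 = 1/2, w10 = -1, w11 = 0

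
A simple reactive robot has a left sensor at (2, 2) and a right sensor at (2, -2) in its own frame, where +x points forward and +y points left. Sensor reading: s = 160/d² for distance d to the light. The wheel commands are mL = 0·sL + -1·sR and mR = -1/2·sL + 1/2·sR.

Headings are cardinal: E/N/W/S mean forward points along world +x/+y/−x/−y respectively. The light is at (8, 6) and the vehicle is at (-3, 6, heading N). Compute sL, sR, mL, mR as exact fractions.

left sensor world pos  = (-5, 8); dL² = 173
right sensor world pos = (-1, 8); dR² = 85
sL = 160/173 = 160/173
sR = 160/85 = 32/17
mL = 0·sL + -1·sR = -32/17
mR = -1/2·sL + 1/2·sR = 1408/2941

160/173 32/17 -32/17 1408/2941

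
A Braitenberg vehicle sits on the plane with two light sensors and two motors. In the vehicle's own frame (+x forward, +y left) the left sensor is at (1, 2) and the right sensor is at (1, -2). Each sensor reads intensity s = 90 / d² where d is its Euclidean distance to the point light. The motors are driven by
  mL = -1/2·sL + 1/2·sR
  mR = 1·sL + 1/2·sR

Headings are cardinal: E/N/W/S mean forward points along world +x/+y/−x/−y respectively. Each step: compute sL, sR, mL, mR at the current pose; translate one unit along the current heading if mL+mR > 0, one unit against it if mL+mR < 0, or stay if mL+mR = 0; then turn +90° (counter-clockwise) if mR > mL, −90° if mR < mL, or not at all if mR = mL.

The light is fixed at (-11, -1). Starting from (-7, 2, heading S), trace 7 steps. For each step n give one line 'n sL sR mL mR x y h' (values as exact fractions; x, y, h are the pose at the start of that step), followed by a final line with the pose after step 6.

0 9/4 45/4 9/2 63/8 -7 2 S
1 90/41 18/5 144/205 819/205 -7 1 E
2 5 45/29 -50/29 335/58 -6 1 N
3 90/17 90/41 -1080/697 4455/697 -6 2 W
4 9/4 45/4 9/2 63/8 -7 2 S
5 90/41 18/5 144/205 819/205 -7 1 E
6 5 45/29 -50/29 335/58 -6 1 N
final -6 2 W

n=0: pose=(-7,2,S); sL=9/4, sR=45/4; mL=9/2, mR=63/8; mL+mR=99/8 → advance +1; mR−mL=27/8 → turn +1·90°
n=1: pose=(-7,1,E); sL=90/41, sR=18/5; mL=144/205, mR=819/205; mL+mR=963/205 → advance +1; mR−mL=135/41 → turn +1·90°
n=2: pose=(-6,1,N); sL=5, sR=45/29; mL=-50/29, mR=335/58; mL+mR=235/58 → advance +1; mR−mL=15/2 → turn +1·90°
n=3: pose=(-6,2,W); sL=90/17, sR=90/41; mL=-1080/697, mR=4455/697; mL+mR=3375/697 → advance +1; mR−mL=135/17 → turn +1·90°
n=4: pose=(-7,2,S); sL=9/4, sR=45/4; mL=9/2, mR=63/8; mL+mR=99/8 → advance +1; mR−mL=27/8 → turn +1·90°
n=5: pose=(-7,1,E); sL=90/41, sR=18/5; mL=144/205, mR=819/205; mL+mR=963/205 → advance +1; mR−mL=135/41 → turn +1·90°
n=6: pose=(-6,1,N); sL=5, sR=45/29; mL=-50/29, mR=335/58; mL+mR=235/58 → advance +1; mR−mL=15/2 → turn +1·90°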